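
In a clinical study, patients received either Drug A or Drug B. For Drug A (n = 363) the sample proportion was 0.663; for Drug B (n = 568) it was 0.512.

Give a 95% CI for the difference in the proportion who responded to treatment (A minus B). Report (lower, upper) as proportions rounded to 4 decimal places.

SE₁ = √(p̂₁(1−p̂₁)/n₁) = √(0.6630·0.3370/363) = 0.02481; SE₂ = √(0.5120·0.4880/568) = 0.02097.
Independent samples: SE of the difference = √(SE₁² + SE₂²) = √(0.0006155361 + 0.0004397409) = 0.03249.
z* for 95% confidence is 1.960, so the margin of error is 1.960 × 0.03249 = 0.06368.
Point estimate p̂₁ − p̂₂ = 0.6630 − 0.5120 = 0.1510.
0.1510 ± 0.06368 → (0.0873, 0.2147).

(0.0873, 0.2147)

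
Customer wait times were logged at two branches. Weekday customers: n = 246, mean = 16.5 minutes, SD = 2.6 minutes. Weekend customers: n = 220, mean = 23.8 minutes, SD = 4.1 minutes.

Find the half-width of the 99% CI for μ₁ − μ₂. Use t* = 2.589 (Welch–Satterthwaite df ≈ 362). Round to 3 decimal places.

0.834

Standard errors of each mean: 2.6/√246 = 0.1658 and 4.1/√220 = 0.2764.
SE(x̄₁ − x̄₂) = √(0.1658² + 0.2764²) = 0.3223 for independent samples with unequal variances.
With t* = 2.589, the margin is 2.589 × 0.3223 = 0.8344.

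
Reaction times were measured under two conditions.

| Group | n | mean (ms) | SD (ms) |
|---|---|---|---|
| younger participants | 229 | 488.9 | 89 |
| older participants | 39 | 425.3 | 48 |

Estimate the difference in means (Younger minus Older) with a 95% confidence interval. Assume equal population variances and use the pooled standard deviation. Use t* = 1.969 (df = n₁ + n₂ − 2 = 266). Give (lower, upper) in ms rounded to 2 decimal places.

Pooled variance s_p² = [228·89² + 38·48²] / (229+39−2) = 7118.5714, so s_p = 84.3716.
SE_diff = s_p·√(1/n₁ + 1/n₂) = 84.3716·√(1/229 + 1/39) = 14.6155.
t* = 1.969; margin = 1.969 × 14.6155 = 28.7779.
Difference = 488.9 − 425.3 = 63.6000.
63.6000 ± 28.7779 → (34.82, 92.38).

(34.82, 92.38)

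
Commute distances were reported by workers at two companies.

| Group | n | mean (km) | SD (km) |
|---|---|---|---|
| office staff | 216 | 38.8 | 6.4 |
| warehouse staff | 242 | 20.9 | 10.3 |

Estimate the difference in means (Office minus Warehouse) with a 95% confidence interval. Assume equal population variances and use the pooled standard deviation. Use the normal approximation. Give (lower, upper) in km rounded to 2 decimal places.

s_p = √[((n₁−1)s₁² + (n₂−1)s₂²)/(n₁+n₂−2)] = √[(215·6.4² + 241·10.3²)/456] = 8.6823.
SE = 8.6823·√(1/216 + 1/242) = 0.8127.
With z* = 1.960, margin = 1.960 × 0.8127 = 1.5929.
x̄₁ − x̄₂ = 38.8 − 20.9 = 17.9000; interval 17.9000 ± 1.5929 = (16.31, 19.49).

(16.31, 19.49)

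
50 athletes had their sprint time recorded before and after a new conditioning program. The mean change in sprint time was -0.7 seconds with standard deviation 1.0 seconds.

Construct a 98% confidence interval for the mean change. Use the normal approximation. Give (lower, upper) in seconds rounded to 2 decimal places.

(-1.03, -0.37)

This is a matched-pairs design, so SE = s_d/√n = 1.0/√50 = 0.1414.
Margin = 2.326 × 0.1414 = 0.3289; the interval is -0.7 ± 0.3289 = (-1.03, -0.37).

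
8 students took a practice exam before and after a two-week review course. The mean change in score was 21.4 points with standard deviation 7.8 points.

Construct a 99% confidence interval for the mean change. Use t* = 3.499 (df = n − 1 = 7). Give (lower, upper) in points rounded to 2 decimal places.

(11.75, 31.05)

Paired design: SE = s_d/√n = 7.8/√8 = 2.7577.
t* = 3.499; margin of error = 3.499 × 2.7577 = 9.6492.
21.4 ± 9.6492 → (11.75, 31.05).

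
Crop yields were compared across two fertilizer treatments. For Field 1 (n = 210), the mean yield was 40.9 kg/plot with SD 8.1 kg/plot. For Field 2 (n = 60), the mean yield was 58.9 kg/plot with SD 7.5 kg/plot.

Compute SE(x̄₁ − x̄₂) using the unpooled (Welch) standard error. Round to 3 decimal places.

1.118

Standard errors of each mean: 8.1/√210 = 0.5590 and 7.5/√60 = 0.9682.
SE(x̄₁ − x̄₂) = √(0.5590² + 0.9682²) = 1.1180 for independent samples with unequal variances.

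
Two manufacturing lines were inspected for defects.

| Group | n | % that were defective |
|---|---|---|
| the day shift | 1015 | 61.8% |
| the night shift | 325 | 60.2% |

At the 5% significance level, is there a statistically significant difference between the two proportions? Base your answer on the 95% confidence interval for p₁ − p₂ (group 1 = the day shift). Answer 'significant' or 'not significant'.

not significant

Each SE is √(p̂(1−p̂)/n): √(0.6180·0.3820/1015) = 0.01525 and √(0.6020·0.3980/325) = 0.02715.
SE(p̂₁ − p̂₂) = √(SE₁² + SE₂²) = √(0.0002325625 + 0.0007371225) = 0.03114, since the two samples are independent.
At 95% confidence z* = 1.960; margin = 1.960 × 0.03114 = 0.06103.
The difference is 0.6180 − 0.6020 = 0.0160, so the interval is 0.0160 ± 0.06103 = (-0.04503, 0.07703).
The interval (-0.04503, 0.07703) contains 0, so the difference is not significant.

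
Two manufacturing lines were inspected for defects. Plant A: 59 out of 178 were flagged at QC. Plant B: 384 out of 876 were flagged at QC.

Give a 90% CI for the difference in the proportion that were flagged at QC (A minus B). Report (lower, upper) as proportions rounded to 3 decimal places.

(-0.171, -0.043)

Sample proportions: 59/178 = 0.3315, 384/876 = 0.4384.
Each SE is √(p̂(1−p̂)/n): √(0.3315·0.6685/178) = 0.03528 and √(0.4384·0.5616/876) = 0.01676.
SE(p̂₁ − p̂₂) = √(SE₁² + SE₂²) = √(0.0012446784 + 0.0002808976) = 0.03906, since the two samples are independent.
At 90% confidence z* = 1.645; margin = 1.645 × 0.03906 = 0.06425.
The difference is 0.3315 − 0.4384 = -0.1069, so the interval is -0.1069 ± 0.06425 = (-0.171, -0.043).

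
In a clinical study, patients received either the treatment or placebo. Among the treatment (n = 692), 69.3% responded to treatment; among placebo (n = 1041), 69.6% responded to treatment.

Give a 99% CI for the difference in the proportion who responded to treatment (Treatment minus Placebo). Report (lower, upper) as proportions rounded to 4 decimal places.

Each SE is √(p̂(1−p̂)/n): √(0.6930·0.3070/692) = 0.01753 and √(0.6960·0.3040/1041) = 0.01426.
SE(p̂₁ − p̂₂) = √(SE₁² + SE₂²) = √(0.0003073009 + 0.0002033476) = 0.02260, since the two samples are independent.
At 99% confidence z* = 2.576; margin = 2.576 × 0.02260 = 0.05822.
The difference is 0.6930 − 0.6960 = -0.0030, so the interval is -0.0030 ± 0.05822 = (-0.0612, 0.0552).

(-0.0612, 0.0552)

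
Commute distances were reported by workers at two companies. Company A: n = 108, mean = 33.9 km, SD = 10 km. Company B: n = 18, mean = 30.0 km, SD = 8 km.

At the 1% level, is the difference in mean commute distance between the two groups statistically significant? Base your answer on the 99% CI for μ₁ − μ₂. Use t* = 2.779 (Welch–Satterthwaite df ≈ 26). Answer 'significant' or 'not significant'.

not significant

Per-group SEs: s₁/√n₁ = 10/√108 = 0.9623, s₂/√n₂ = 8/√18 = 1.8856.
Unpooled SE of the difference: √(0.92602129 + 3.55548736) = 2.1170.
Margin of error = t* · SE = 2.779 × 2.1170 = 5.8831.
x̄₁ − x̄₂ = 33.9 − 30.0 = 3.9000.
CI: 3.9000 ± 5.8831 = (-1.9831, 9.7831).
The interval (-1.9831, 9.7831) contains 0, so the difference is not significant.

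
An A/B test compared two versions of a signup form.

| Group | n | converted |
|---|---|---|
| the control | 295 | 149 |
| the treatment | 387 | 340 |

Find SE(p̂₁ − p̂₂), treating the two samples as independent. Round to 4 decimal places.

0.0335

p̂₁ = 149/295 = 0.5051 and p̂₂ = 340/387 = 0.8786.
SE₁ = √(p̂₁(1−p̂₁)/n₁) = √(0.5051·0.4949/295) = 0.02911; SE₂ = √(0.8786·0.1214/387) = 0.01660.
Independent samples: SE of the difference = √(SE₁² + SE₂²) = √(0.0008473921 + 0.00027556) = 0.03351.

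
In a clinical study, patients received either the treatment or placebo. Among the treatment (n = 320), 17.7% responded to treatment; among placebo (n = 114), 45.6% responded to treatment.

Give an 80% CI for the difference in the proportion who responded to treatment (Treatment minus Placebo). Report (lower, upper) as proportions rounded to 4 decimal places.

SE₁ = √(p̂₁(1−p̂₁)/n₁) = √(0.1770·0.8230/320) = 0.02134; SE₂ = √(0.4560·0.5440/114) = 0.04665.
Independent samples: SE of the difference = √(SE₁² + SE₂²) = √(0.0004553956 + 0.0021762225) = 0.05130.
z* for 80% confidence is 1.282, so the margin of error is 1.282 × 0.05130 = 0.06577.
Point estimate p̂₁ − p̂₂ = 0.1770 − 0.4560 = -0.2790.
-0.2790 ± 0.06577 → (-0.3448, -0.2132).

(-0.3448, -0.2132)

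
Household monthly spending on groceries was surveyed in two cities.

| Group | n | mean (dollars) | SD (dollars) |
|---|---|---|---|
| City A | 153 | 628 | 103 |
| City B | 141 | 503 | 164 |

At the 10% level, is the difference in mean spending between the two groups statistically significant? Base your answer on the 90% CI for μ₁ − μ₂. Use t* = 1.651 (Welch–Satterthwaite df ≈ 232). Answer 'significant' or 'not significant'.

Standard errors of each mean: 103/√153 = 8.3271 and 164/√141 = 13.8113.
SE(x̄₁ − x̄₂) = √(8.3271² + 13.8113²) = 16.1274 for independent samples with unequal variances.
With t* = 1.651, the margin is 1.651 × 16.1274 = 26.6263.
x̄₁ − x̄₂ = 628 − 503 = 125.0000; the interval is 125.0000 ± 26.6263 = (98.3737, 151.6263).
The interval (98.3737, 151.6263) does not contain 0, so the difference is significant.

significant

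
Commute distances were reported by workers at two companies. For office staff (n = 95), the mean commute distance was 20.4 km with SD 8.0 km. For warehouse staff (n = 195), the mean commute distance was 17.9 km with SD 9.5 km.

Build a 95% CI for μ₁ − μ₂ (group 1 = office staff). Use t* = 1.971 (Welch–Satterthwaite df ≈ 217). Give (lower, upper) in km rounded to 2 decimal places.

(0.40, 4.60)

Standard errors of each mean: 8.0/√95 = 0.8208 and 9.5/√195 = 0.6803.
SE(x̄₁ − x̄₂) = √(0.8208² + 0.6803²) = 1.0661 for independent samples with unequal variances.
With t* = 1.971, the margin is 1.971 × 1.0661 = 2.1013.
x̄₁ − x̄₂ = 20.4 − 17.9 = 2.5000; the interval is 2.5000 ± 2.1013 = (0.40, 4.60).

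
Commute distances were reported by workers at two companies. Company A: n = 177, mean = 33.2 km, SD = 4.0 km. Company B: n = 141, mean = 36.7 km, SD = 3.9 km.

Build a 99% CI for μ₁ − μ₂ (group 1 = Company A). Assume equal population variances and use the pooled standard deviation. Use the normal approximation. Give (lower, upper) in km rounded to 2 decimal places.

s_p = √[((n₁−1)s₁² + (n₂−1)s₂²)/(n₁+n₂−2)] = √[(176·4.0² + 140·3.9²)/316] = 3.9560.
SE = 3.9560·√(1/177 + 1/141) = 0.4466.
With z* = 2.576, margin = 2.576 × 0.4466 = 1.1504.
x̄₁ − x̄₂ = 33.2 − 36.7 = -3.5000; interval -3.5000 ± 1.1504 = (-4.65, -2.35).

(-4.65, -2.35)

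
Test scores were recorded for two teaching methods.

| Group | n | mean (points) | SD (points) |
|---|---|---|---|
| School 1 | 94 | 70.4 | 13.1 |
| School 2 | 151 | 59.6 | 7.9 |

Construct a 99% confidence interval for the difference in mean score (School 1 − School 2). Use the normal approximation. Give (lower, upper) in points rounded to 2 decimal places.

(6.95, 14.65)

Per-group SEs: s₁/√n₁ = 13.1/√94 = 1.3512, s₂/√n₂ = 7.9/√151 = 0.6429.
Unpooled SE of the difference: √(1.82574144 + 0.41332041) = 1.4963.
Margin of error = z* · SE = 2.576 × 1.4963 = 3.8545.
x̄₁ − x̄₂ = 70.4 − 59.6 = 10.8000.
CI: 10.8000 ± 3.8545 = (6.95, 14.65).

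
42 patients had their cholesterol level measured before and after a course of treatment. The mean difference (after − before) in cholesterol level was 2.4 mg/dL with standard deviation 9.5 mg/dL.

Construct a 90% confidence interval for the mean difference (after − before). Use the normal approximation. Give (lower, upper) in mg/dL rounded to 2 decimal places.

This is a matched-pairs design, so SE = s_d/√n = 9.5/√42 = 1.4659.
Margin = 1.645 × 1.4659 = 2.4114; the interval is 2.4 ± 2.4114 = (-0.01, 4.81).

(-0.01, 4.81)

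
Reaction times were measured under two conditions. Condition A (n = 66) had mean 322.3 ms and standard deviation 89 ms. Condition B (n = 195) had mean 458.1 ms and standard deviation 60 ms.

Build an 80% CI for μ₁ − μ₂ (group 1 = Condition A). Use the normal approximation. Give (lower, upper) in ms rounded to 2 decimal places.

(-150.89, -120.71)

Standard errors of each mean: 89/√66 = 10.9551 and 60/√195 = 4.2967.
SE(x̄₁ − x̄₂) = √(10.9551² + 4.2967²) = 11.7676 for independent samples with unequal variances.
With z* = 1.282, the margin is 1.282 × 11.7676 = 15.0861.
x̄₁ − x̄₂ = 322.3 − 458.1 = -135.8000; the interval is -135.8000 ± 15.0861 = (-150.89, -120.71).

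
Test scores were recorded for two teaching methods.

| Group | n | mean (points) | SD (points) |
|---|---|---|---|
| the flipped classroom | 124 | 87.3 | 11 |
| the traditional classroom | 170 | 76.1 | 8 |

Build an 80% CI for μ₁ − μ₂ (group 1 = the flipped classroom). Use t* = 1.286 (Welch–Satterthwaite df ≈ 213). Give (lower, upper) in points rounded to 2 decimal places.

(9.70, 12.70)

SE₁ = s₁/√n₁ = 11/√124 = 0.9878; SE₂ = 8/√170 = 0.6136.
Independent samples, unequal variances: SE_diff = √(SE₁² + SE₂²) = √(0.97574884 + 0.37650496) = 1.1629.
t* = 1.286, so margin of error = 1.286 × 1.1629 = 1.4955.
Difference in means = 87.3 − 76.1 = 11.2000.
11.2000 ± 1.4955 → (9.70, 12.70).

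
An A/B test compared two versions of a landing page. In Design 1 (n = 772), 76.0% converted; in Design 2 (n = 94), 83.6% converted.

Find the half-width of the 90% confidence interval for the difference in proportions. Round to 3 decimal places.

0.068

Each SE is √(p̂(1−p̂)/n): √(0.7600·0.2400/772) = 0.01537 and √(0.8360·0.1640/94) = 0.03819.
SE(p̂₁ − p̂₂) = √(SE₁² + SE₂²) = √(0.0002362369 + 0.0014584761) = 0.04117, since the two samples are independent.
At 90% confidence z* = 1.645; margin = 1.645 × 0.04117 = 0.06772.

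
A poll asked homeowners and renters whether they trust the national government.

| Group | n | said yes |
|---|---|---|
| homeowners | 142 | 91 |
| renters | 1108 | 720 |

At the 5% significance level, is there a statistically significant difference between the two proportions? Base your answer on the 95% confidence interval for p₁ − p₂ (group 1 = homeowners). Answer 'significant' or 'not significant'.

not significant

Sample proportions: 91/142 = 0.6408, 720/1108 = 0.6498.
Each SE is √(p̂(1−p̂)/n): √(0.6408·0.3592/142) = 0.04026 and √(0.6498·0.3502/1108) = 0.01433.
SE(p̂₁ − p̂₂) = √(SE₁² + SE₂²) = √(0.0016208676 + 0.0002053489) = 0.04273, since the two samples are independent.
At 95% confidence z* = 1.960; margin = 1.960 × 0.04273 = 0.08375.
The difference is 0.6408 − 0.6498 = -0.0090, so the interval is -0.0090 ± 0.08375 = (-0.09275, 0.07475).
The interval (-0.09275, 0.07475) contains 0, so the difference is not significant.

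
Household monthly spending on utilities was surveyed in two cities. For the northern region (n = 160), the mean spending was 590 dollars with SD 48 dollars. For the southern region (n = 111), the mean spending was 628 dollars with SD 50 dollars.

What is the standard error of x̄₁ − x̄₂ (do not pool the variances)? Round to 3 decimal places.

6.076

SE₁ = s₁/√n₁ = 48/√160 = 3.7947; SE₂ = 50/√111 = 4.7458.
Independent samples, unequal variances: SE_diff = √(SE₁² + SE₂²) = √(14.39974809 + 22.52261764) = 6.0764.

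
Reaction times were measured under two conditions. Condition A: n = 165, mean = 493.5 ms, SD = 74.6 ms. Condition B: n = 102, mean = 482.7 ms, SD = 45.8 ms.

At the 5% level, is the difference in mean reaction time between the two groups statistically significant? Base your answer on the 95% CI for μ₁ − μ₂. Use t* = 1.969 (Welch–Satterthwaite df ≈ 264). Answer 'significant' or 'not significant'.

Per-group SEs: s₁/√n₁ = 74.6/√165 = 5.8076, s₂/√n₂ = 45.8/√102 = 4.5349.
Unpooled SE of the difference: √(33.72821776 + 20.56531801) = 7.3684.
Margin of error = t* · SE = 1.969 × 7.3684 = 14.5084.
x̄₁ − x̄₂ = 493.5 − 482.7 = 10.8000.
CI: 10.8000 ± 14.5084 = (-3.7084, 25.3084).
The interval (-3.7084, 25.3084) contains 0, so the difference is not significant.

not significant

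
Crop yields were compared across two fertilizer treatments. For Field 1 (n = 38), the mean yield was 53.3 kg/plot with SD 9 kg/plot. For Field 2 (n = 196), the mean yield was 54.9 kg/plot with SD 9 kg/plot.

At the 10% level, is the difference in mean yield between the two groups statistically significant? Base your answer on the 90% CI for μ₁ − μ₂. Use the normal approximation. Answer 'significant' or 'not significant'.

not significant

SE₁ = s₁/√n₁ = 9/√38 = 1.4600; SE₂ = 9/√196 = 0.6429.
Independent samples, unequal variances: SE_diff = √(SE₁² + SE₂²) = √(2.1316 + 0.41332041) = 1.5953.
z* = 1.645, so margin of error = 1.645 × 1.5953 = 2.6243.
Difference in means = 53.3 − 54.9 = -1.6000.
-1.6000 ± 2.6243 → (-4.2243, 1.0243).
The interval (-4.2243, 1.0243) contains 0, so the difference is not significant.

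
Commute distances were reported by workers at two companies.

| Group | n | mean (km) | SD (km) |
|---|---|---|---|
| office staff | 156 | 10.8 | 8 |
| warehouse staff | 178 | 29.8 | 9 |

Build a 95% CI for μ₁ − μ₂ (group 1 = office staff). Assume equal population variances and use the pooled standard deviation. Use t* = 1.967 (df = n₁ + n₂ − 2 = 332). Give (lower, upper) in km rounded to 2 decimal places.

(-20.84, -17.16)

Pooled variance s_p² = [155·8² + 177·9²] / (156+178−2) = 73.0633, so s_p = 8.5477.
SE_diff = s_p·√(1/n₁ + 1/n₂) = 8.5477·√(1/156 + 1/178) = 0.9375.
t* = 1.967; margin = 1.967 × 0.9375 = 1.8441.
Difference = 10.8 − 29.8 = -19.0000.
-19.0000 ± 1.8441 → (-20.84, -17.16).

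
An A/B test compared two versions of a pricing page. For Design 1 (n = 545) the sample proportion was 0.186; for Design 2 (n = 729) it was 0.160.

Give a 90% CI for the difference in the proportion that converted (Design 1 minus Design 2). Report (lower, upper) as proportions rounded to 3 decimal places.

(-0.009, 0.061)

Each SE is √(p̂(1−p̂)/n): √(0.1860·0.8140/545) = 0.01667 and √(0.1600·0.8400/729) = 0.01358.
SE(p̂₁ − p̂₂) = √(SE₁² + SE₂²) = √(0.0002778889 + 0.0001844164) = 0.02150, since the two samples are independent.
At 90% confidence z* = 1.645; margin = 1.645 × 0.02150 = 0.03537.
The difference is 0.1860 − 0.1600 = 0.0260, so the interval is 0.0260 ± 0.03537 = (-0.009, 0.061).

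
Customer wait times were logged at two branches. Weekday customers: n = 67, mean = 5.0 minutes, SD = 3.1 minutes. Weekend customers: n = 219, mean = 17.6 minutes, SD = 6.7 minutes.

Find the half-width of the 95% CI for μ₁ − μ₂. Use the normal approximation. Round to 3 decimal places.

1.157

Per-group SEs: s₁/√n₁ = 3.1/√67 = 0.3787, s₂/√n₂ = 6.7/√219 = 0.4527.
Unpooled SE of the difference: √(0.14341369 + 0.20493729) = 0.5902.
Margin of error = z* · SE = 1.960 × 0.5902 = 1.1568.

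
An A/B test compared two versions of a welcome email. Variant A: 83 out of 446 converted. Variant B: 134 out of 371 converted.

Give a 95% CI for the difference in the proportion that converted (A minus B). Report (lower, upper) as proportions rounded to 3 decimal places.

(-0.236, -0.114)

Sample proportions: 83/446 = 0.1861, 134/371 = 0.3612.
Each SE is √(p̂(1−p̂)/n): √(0.1861·0.8139/446) = 0.01843 and √(0.3612·0.6388/371) = 0.02494.
SE(p̂₁ − p̂₂) = √(SE₁² + SE₂²) = √(0.0003396649 + 0.0006220036) = 0.03101, since the two samples are independent.
At 95% confidence z* = 1.960; margin = 1.960 × 0.03101 = 0.06078.
The difference is 0.1861 − 0.3612 = -0.1751, so the interval is -0.1751 ± 0.06078 = (-0.236, -0.114).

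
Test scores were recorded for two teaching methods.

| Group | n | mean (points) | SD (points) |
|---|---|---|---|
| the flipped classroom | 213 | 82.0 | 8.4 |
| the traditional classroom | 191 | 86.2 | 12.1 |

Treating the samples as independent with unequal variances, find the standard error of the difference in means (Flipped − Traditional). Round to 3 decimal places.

1.048

Standard errors of each mean: 8.4/√213 = 0.5756 and 12.1/√191 = 0.8755.
SE(x̄₁ − x̄₂) = √(0.5756² + 0.8755²) = 1.0478 for independent samples with unequal variances.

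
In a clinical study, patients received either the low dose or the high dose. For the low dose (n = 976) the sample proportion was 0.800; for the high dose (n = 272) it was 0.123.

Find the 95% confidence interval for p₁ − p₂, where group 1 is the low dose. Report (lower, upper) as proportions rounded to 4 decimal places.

The two standard errors are √(0.8000×0.2000/976) = 0.01280 and √(0.1230×0.8770/272) = 0.01991.
Because the samples are independent, SE_diff = √(0.01280² + 0.01991²) = 0.02367.
Using z* = 1.960 for 95%, ME = 1.960 × 0.02367 = 0.04639.
p̂₁ − p̂₂ = 0.6770; interval 0.6770 ± 0.04639 gives (0.6306, 0.7234).

(0.6306, 0.7234)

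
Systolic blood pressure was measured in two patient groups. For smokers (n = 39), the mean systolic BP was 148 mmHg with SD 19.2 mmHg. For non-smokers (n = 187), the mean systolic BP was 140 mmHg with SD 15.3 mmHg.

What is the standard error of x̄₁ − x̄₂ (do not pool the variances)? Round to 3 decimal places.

SE₁ = s₁/√n₁ = 19.2/√39 = 3.0745; SE₂ = 15.3/√187 = 1.1188.
Independent samples, unequal variances: SE_diff = √(SE₁² + SE₂²) = √(9.45255025 + 1.25171344) = 3.2717.

3.272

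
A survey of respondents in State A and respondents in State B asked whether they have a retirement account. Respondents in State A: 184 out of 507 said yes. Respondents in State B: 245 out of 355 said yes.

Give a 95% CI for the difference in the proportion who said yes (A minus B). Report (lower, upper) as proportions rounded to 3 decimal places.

p̂₁ = 184/507 = 0.3629 and p̂₂ = 245/355 = 0.6901.
SE₁ = √(p̂₁(1−p̂₁)/n₁) = √(0.3629·0.6371/507) = 0.02135; SE₂ = √(0.6901·0.3099/355) = 0.02454.
Independent samples: SE of the difference = √(SE₁² + SE₂²) = √(0.0004558225 + 0.0006022116) = 0.03253.
z* for 95% confidence is 1.960, so the margin of error is 1.960 × 0.03253 = 0.06376.
Point estimate p̂₁ − p̂₂ = 0.3629 − 0.6901 = -0.3272.
-0.3272 ± 0.06376 → (-0.391, -0.263).

(-0.391, -0.263)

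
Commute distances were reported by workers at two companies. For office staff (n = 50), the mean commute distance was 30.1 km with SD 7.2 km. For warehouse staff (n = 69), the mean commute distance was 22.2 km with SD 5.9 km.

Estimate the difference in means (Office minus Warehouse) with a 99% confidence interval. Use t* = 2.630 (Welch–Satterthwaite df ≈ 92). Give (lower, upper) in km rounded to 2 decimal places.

Standard errors of each mean: 7.2/√50 = 1.0182 and 5.9/√69 = 0.7103.
SE(x̄₁ − x̄₂) = √(1.0182² + 0.7103²) = 1.2415 for independent samples with unequal variances.
With t* = 2.630, the margin is 2.630 × 1.2415 = 3.2651.
x̄₁ − x̄₂ = 30.1 − 22.2 = 7.9000; the interval is 7.9000 ± 3.2651 = (4.63, 11.17).

(4.63, 11.17)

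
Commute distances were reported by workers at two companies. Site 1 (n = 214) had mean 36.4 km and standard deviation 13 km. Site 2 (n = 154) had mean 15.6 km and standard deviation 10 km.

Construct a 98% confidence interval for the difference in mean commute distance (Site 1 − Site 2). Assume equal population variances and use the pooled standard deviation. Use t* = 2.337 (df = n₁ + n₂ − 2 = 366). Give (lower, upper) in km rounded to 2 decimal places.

s_p = √[((n₁−1)s₁² + (n₂−1)s₂²)/(n₁+n₂−2)] = √[(213·13² + 153·10²)/366] = 11.8387.
SE = 11.8387·√(1/214 + 1/154) = 1.2510.
With t* = 2.337, margin = 2.337 × 1.2510 = 2.9236.
x̄₁ − x̄₂ = 36.4 − 15.6 = 20.8000; interval 20.8000 ± 2.9236 = (17.88, 23.72).

(17.88, 23.72)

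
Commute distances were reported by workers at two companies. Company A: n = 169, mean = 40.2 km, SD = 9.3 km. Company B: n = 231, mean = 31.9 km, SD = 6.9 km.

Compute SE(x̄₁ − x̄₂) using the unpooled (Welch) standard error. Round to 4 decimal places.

0.8473

Per-group SEs: s₁/√n₁ = 9.3/√169 = 0.7154, s₂/√n₂ = 6.9/√231 = 0.4540.
Unpooled SE of the difference: √(0.51179716 + 0.206116) = 0.8473.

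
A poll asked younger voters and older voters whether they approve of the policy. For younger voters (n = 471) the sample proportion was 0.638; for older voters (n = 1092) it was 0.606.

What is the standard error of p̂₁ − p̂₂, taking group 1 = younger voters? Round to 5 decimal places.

SE₁ = √(p̂₁(1−p̂₁)/n₁) = √(0.6380·0.3620/471) = 0.02214; SE₂ = √(0.6060·0.3940/1092) = 0.01479.
Independent samples: SE of the difference = √(SE₁² + SE₂²) = √(0.0004901796 + 0.0002187441) = 0.02663.

0.02663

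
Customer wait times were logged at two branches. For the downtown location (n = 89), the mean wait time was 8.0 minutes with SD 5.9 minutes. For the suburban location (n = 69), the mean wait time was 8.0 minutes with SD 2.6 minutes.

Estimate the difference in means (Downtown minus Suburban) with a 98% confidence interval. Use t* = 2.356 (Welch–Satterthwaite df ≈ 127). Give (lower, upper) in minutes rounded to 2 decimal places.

SE₁ = s₁/√n₁ = 5.9/√89 = 0.6254; SE₂ = 2.6/√69 = 0.3130.
Independent samples, unequal variances: SE_diff = √(SE₁² + SE₂²) = √(0.39112516 + 0.097969) = 0.6994.
t* = 2.356, so margin of error = 2.356 × 0.6994 = 1.6478.
Difference in means = 8.0 − 8.0 = 0.0000.
0.0000 ± 1.6478 → (-1.65, 1.65).

(-1.65, 1.65)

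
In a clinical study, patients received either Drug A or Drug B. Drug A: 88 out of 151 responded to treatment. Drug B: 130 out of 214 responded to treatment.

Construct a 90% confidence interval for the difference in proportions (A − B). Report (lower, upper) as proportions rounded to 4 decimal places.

p̂₁ = 88/151 = 0.5828 and p̂₂ = 130/214 = 0.6075.
SE₁ = √(p̂₁(1−p̂₁)/n₁) = √(0.5828·0.4172/151) = 0.04013; SE₂ = √(0.6075·0.3925/214) = 0.03338.
Independent samples: SE of the difference = √(SE₁² + SE₂²) = √(0.0016104169 + 0.0011142244) = 0.05220.
z* for 90% confidence is 1.645, so the margin of error is 1.645 × 0.05220 = 0.08587.
Point estimate p̂₁ − p̂₂ = 0.5828 − 0.6075 = -0.0247.
-0.0247 ± 0.08587 → (-0.1106, 0.0612).

(-0.1106, 0.0612)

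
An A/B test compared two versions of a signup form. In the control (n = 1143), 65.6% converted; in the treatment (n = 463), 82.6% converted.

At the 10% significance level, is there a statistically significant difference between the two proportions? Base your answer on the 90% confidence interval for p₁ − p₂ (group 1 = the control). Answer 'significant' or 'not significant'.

The two standard errors are √(0.6560×0.3440/1143) = 0.01405 and √(0.8260×0.1740/463) = 0.01762.
Because the samples are independent, SE_diff = √(0.01405² + 0.01762²) = 0.02254.
Using z* = 1.645 for 90%, ME = 1.645 × 0.02254 = 0.03708.
p̂₁ − p̂₂ = -0.1700; interval -0.1700 ± 0.03708 gives (-0.20708, -0.13292).
The interval (-0.20708, -0.13292) does not contain 0, so the difference is significant.

significant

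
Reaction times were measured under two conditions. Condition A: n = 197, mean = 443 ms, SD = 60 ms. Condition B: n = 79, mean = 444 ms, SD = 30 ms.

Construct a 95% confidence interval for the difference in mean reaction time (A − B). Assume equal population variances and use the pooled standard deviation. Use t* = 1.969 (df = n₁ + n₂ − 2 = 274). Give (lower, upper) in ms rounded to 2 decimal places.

(-14.95, 12.95)

s_p = √[((n₁−1)s₁² + (n₂−1)s₂²)/(n₁+n₂−2)] = √[(196·60² + 78·30²)/274] = 53.2108.
SE = 53.2108·√(1/197 + 1/79) = 7.0861.
With t* = 1.969, margin = 1.969 × 7.0861 = 13.9525.
x̄₁ − x̄₂ = 443 − 444 = -1.0000; interval -1.0000 ± 13.9525 = (-14.95, 12.95).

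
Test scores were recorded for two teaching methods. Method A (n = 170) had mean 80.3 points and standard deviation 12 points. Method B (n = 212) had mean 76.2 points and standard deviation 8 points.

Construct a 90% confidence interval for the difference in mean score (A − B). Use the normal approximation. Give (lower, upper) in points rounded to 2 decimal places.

Per-group SEs: s₁/√n₁ = 12/√170 = 0.9204, s₂/√n₂ = 8/√212 = 0.5494.
Unpooled SE of the difference: √(0.84713616 + 0.30184036) = 1.0719.
Margin of error = z* · SE = 1.645 × 1.0719 = 1.7633.
x̄₁ − x̄₂ = 80.3 − 76.2 = 4.1000.
CI: 4.1000 ± 1.7633 = (2.34, 5.86).

(2.34, 5.86)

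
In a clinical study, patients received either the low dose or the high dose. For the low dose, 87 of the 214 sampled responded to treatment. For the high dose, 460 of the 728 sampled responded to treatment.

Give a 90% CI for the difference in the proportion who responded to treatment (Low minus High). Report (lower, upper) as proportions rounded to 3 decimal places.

First, p̂₁ = 87/214 = 0.4065; p̂₂ = 460/728 = 0.6319.
The two standard errors are √(0.4065×0.5935/214) = 0.03358 and √(0.6319×0.3681/728) = 0.01787.
Because the samples are independent, SE_diff = √(0.03358² + 0.01787²) = 0.03804.
Using z* = 1.645 for 90%, ME = 1.645 × 0.03804 = 0.06258.
p̂₁ − p̂₂ = -0.2254; interval -0.2254 ± 0.06258 gives (-0.288, -0.163).

(-0.288, -0.163)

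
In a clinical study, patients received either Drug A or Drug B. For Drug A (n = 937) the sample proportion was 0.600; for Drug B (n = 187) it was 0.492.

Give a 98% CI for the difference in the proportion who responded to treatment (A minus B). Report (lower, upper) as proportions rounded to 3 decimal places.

The two standard errors are √(0.6000×0.4000/937) = 0.01600 and √(0.4920×0.5080/187) = 0.03656.
Because the samples are independent, SE_diff = √(0.01600² + 0.03656²) = 0.03991.
Using z* = 2.326 for 98%, ME = 2.326 × 0.03991 = 0.09283.
p̂₁ − p̂₂ = 0.1080; interval 0.1080 ± 0.09283 gives (0.015, 0.201).

(0.015, 0.201)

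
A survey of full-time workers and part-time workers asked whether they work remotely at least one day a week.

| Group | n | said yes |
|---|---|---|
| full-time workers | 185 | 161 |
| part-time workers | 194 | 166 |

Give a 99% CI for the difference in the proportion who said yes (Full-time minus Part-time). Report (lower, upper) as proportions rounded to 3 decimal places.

(-0.076, 0.106)

p̂₁ = 161/185 = 0.8703 and p̂₂ = 166/194 = 0.8557.
SE₁ = √(p̂₁(1−p̂₁)/n₁) = √(0.8703·0.1297/185) = 0.02470; SE₂ = √(0.8557·0.1443/194) = 0.02523.
Independent samples: SE of the difference = √(SE₁² + SE₂²) = √(0.00061009 + 0.0006365529) = 0.03531.
z* for 99% confidence is 2.576, so the margin of error is 2.576 × 0.03531 = 0.09096.
Point estimate p̂₁ − p̂₂ = 0.8703 − 0.8557 = 0.0146.
0.0146 ± 0.09096 → (-0.076, 0.106).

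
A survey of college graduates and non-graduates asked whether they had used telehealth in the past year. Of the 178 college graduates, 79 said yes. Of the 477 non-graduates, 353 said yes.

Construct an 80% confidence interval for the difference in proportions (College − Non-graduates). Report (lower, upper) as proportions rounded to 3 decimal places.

(-0.350, -0.242)

Sample proportions: 79/178 = 0.4438, 353/477 = 0.7400.
Each SE is √(p̂(1−p̂)/n): √(0.4438·0.5562/178) = 0.03724 and √(0.7400·0.2600/477) = 0.02008.
SE(p̂₁ − p̂₂) = √(SE₁² + SE₂²) = √(0.0013868176 + 0.0004032064) = 0.04231, since the two samples are independent.
At 80% confidence z* = 1.282; margin = 1.282 × 0.04231 = 0.05424.
The difference is 0.4438 − 0.7400 = -0.2962, so the interval is -0.2962 ± 0.05424 = (-0.350, -0.242).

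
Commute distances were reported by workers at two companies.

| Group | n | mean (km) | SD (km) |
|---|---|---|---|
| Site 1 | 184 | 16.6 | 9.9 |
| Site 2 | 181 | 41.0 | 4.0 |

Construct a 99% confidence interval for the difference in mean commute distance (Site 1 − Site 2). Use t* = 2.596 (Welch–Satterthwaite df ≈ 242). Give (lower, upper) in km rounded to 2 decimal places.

SE₁ = s₁/√n₁ = 9.9/√184 = 0.7298; SE₂ = 4.0/√181 = 0.2973.
Independent samples, unequal variances: SE_diff = √(SE₁² + SE₂²) = √(0.53260804 + 0.08838729) = 0.7880.
t* = 2.596, so margin of error = 2.596 × 0.7880 = 2.0456.
Difference in means = 16.6 − 41.0 = -24.4000.
-24.4000 ± 2.0456 → (-26.45, -22.35).

(-26.45, -22.35)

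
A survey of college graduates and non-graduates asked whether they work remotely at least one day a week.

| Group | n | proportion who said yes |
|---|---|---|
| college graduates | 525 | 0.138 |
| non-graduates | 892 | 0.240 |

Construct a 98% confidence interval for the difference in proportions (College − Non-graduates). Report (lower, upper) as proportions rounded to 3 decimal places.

The two standard errors are √(0.1380×0.8620/525) = 0.01505 and √(0.2400×0.7600/892) = 0.01430.
Because the samples are independent, SE_diff = √(0.01505² + 0.01430²) = 0.02076.
Using z* = 2.326 for 98%, ME = 2.326 × 0.02076 = 0.04829.
p̂₁ − p̂₂ = -0.1020; interval -0.1020 ± 0.04829 gives (-0.150, -0.054).

(-0.150, -0.054)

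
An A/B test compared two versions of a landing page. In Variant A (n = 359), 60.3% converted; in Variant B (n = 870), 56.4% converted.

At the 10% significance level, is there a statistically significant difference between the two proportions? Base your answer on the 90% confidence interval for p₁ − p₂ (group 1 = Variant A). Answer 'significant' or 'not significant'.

Each SE is √(p̂(1−p̂)/n): √(0.6030·0.3970/359) = 0.02582 and √(0.5640·0.4360/870) = 0.01681.
SE(p̂₁ − p̂₂) = √(SE₁² + SE₂²) = √(0.0006666724 + 0.0002825761) = 0.03081, since the two samples are independent.
At 90% confidence z* = 1.645; margin = 1.645 × 0.03081 = 0.05068.
The difference is 0.6030 − 0.5640 = 0.0390, so the interval is 0.0390 ± 0.05068 = (-0.01168, 0.08968).
The interval (-0.01168, 0.08968) contains 0, so the difference is not significant.

not significant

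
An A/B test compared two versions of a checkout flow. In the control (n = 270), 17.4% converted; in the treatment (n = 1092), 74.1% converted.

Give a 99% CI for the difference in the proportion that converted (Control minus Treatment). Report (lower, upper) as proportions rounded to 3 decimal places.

SE₁ = √(p̂₁(1−p̂₁)/n₁) = √(0.1740·0.8260/270) = 0.02307; SE₂ = √(0.7410·0.2590/1092) = 0.01326.
Independent samples: SE of the difference = √(SE₁² + SE₂²) = √(0.0005322249 + 0.0001758276) = 0.02661.
z* for 99% confidence is 2.576, so the margin of error is 2.576 × 0.02661 = 0.06855.
Point estimate p̂₁ − p̂₂ = 0.1740 − 0.7410 = -0.5670.
-0.5670 ± 0.06855 → (-0.636, -0.498).

(-0.636, -0.498)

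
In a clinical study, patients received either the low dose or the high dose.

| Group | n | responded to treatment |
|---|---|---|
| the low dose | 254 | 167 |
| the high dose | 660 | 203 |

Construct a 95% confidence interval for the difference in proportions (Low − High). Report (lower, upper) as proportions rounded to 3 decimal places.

p̂₁ = 167/254 = 0.6575 and p̂₂ = 203/660 = 0.3076.
SE₁ = √(p̂₁(1−p̂₁)/n₁) = √(0.6575·0.3425/254) = 0.02978; SE₂ = √(0.3076·0.6924/660) = 0.01796.
Independent samples: SE of the difference = √(SE₁² + SE₂²) = √(0.0008868484 + 0.0003225616) = 0.03478.
z* for 95% confidence is 1.960, so the margin of error is 1.960 × 0.03478 = 0.06817.
Point estimate p̂₁ − p̂₂ = 0.6575 − 0.3076 = 0.3499.
0.3499 ± 0.06817 → (0.282, 0.418).

(0.282, 0.418)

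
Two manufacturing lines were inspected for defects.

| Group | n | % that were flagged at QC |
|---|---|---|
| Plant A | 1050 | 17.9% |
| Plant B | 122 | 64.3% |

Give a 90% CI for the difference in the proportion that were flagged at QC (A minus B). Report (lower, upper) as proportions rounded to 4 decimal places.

SE₁ = √(p̂₁(1−p̂₁)/n₁) = √(0.1790·0.8210/1050) = 0.01183; SE₂ = √(0.6430·0.3570/122) = 0.04338.
Independent samples: SE of the difference = √(SE₁² + SE₂²) = √(0.0001399489 + 0.0018818244) = 0.04496.
z* for 90% confidence is 1.645, so the margin of error is 1.645 × 0.04496 = 0.07396.
Point estimate p̂₁ − p̂₂ = 0.1790 − 0.6430 = -0.4640.
-0.4640 ± 0.07396 → (-0.5380, -0.3900).

(-0.5380, -0.3900)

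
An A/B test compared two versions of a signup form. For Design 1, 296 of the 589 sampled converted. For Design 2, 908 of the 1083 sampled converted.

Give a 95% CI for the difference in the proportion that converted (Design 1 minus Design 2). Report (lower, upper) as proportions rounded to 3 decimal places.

(-0.382, -0.290)

First, p̂₁ = 296/589 = 0.5025; p̂₂ = 908/1083 = 0.8384.
The two standard errors are √(0.5025×0.4975/589) = 0.02060 and √(0.8384×0.1616/1083) = 0.01118.
Because the samples are independent, SE_diff = √(0.02060² + 0.01118²) = 0.02344.
Using z* = 1.960 for 95%, ME = 1.960 × 0.02344 = 0.04594.
p̂₁ − p̂₂ = -0.3359; interval -0.3359 ± 0.04594 gives (-0.382, -0.290).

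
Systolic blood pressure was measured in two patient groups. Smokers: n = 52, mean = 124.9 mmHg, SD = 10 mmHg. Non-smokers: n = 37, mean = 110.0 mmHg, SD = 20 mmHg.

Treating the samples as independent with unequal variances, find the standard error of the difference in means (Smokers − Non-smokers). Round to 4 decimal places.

Standard errors of each mean: 10/√52 = 1.3868 and 20/√37 = 3.2880.
SE(x̄₁ − x̄₂) = √(1.3868² + 3.2880²) = 3.5685 for independent samples with unequal variances.

3.5685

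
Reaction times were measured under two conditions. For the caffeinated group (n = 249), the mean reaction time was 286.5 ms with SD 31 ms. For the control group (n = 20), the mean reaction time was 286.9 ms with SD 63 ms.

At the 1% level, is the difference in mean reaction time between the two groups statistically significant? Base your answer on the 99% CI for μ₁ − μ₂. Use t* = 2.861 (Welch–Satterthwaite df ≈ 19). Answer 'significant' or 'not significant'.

Per-group SEs: s₁/√n₁ = 31/√249 = 1.9645, s₂/√n₂ = 63/√20 = 14.0872.
Unpooled SE of the difference: √(3.85926025 + 198.44920384) = 14.2235.
Margin of error = t* · SE = 2.861 × 14.2235 = 40.6934.
x̄₁ − x̄₂ = 286.5 − 286.9 = -0.4000.
CI: -0.4000 ± 40.6934 = (-41.0934, 40.2934).
The interval (-41.0934, 40.2934) contains 0, so the difference is not significant.

not significant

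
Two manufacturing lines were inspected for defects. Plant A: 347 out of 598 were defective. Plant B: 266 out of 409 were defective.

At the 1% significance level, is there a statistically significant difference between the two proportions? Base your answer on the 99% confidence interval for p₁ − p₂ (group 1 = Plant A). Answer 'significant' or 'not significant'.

First, p̂₁ = 347/598 = 0.5803; p̂₂ = 266/409 = 0.6504.
The two standard errors are √(0.5803×0.4197/598) = 0.02018 and √(0.6504×0.3496/409) = 0.02358.
Because the samples are independent, SE_diff = √(0.02018² + 0.02358²) = 0.03104.
Using z* = 2.576 for 99%, ME = 2.576 × 0.03104 = 0.07996.
p̂₁ − p̂₂ = -0.0701; interval -0.0701 ± 0.07996 gives (-0.15006, 0.00986).
The interval (-0.15006, 0.00986) contains 0, so the difference is not significant.

not significant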